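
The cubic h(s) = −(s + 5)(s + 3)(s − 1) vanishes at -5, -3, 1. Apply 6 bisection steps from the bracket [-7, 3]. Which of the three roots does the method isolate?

1

midpoint -2: h = 9 > 0 → [-2, 3]
midpoint 0.5: h = 9.625 > 0 → [0.5, 3]
midpoint 1.75: h = -24.046875 < 0 → [0.5, 1.75]
midpoint 1.125: h = -3.1582 < 0 → [0.5, 1.125]
midpoint 0.8125: h = 4.155 > 0 → [0.8125, 1.125]
midpoint 0.96875: h = 0.7403 > 0 → [0.96875, 1.125]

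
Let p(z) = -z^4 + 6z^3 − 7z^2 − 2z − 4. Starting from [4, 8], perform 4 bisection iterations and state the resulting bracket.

[4, 4.25]

midpoint 6: p = -268 < 0 → [4, 6]
midpoint 5: p = -64 < 0 → [4, 5]
midpoint 4.5: p = -18.0625 < 0 → [4, 4.5]
midpoint 4.25: p = -4.5977 < 0 → [4, 4.25]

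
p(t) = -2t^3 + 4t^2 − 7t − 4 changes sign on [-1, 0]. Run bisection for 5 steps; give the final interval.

[-0.46875, -0.4375]

midpoint -0.5: p = 0.75 > 0 → [-0.5, 0]
midpoint -0.25: p = -1.96875 < 0 → [-0.5, -0.25]
midpoint -0.375: p = -0.707031 < 0 → [-0.5, -0.375]
midpoint -0.4375: p = -0.0044 < 0 → [-0.5, -0.4375]
midpoint -0.46875: p = 0.3661 > 0 → [-0.46875, -0.4375]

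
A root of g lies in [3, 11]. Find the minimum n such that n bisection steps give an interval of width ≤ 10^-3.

13

Width after n steps is 8/2^n. Need 2^n ≥ 8/10^-3 = 8000.
2^12 = 4096 < 8000 ≤ 2^13 = 8192, so n = 13.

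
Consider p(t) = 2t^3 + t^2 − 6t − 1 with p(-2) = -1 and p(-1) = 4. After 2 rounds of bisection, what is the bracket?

m = -1.5, p(m) = 3.5 (+); new bracket [-2, -1.5]
m = -1.75, p(m) = 1.84375 (+); new bracket [-2, -1.75]

[-2, -1.75]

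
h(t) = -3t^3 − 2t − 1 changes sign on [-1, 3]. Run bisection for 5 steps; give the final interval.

[-0.5, -0.375]

t = 1 gives h = -6, negative; keep [-1, 1]
t = 0 gives h = -1, negative; keep [-1, 0]
t = -0.5 gives h = 0.375, positive; keep [-0.5, 0]
t = -0.25 gives h = -0.4531, negative; keep [-0.5, -0.25]
t = -0.375 gives h = -0.0918, negative; keep [-0.5, -0.375]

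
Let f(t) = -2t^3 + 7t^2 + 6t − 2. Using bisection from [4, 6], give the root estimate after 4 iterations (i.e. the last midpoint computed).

midpoint 5: f = -47 < 0 → [4, 5]
midpoint 4.5: f = -15.5 < 0 → [4, 4.5]
midpoint 4.25: f = -3.59375 < 0 → [4, 4.25]
midpoint 4.125: f = 1.4805 > 0 → [4.125, 4.25]

4.125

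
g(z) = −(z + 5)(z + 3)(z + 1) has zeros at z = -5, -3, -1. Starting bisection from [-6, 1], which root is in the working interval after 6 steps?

-1

z = -2.5 gives g = 1.875, positive; keep [-2.5, 1]
z = -0.75 gives g = -2.390625, negative; keep [-2.5, -0.75]
z = -1.625 gives g = 2.900391, positive; keep [-1.625, -0.75]
z = -1.1875 gives g = 1.2957, positive; keep [-1.1875, -0.75]
z = -0.96875 gives g = -0.2559, negative; keep [-1.1875, -0.96875]
z = -1.078125 gives g = 0.5889, positive; keep [-1.078125, -0.96875]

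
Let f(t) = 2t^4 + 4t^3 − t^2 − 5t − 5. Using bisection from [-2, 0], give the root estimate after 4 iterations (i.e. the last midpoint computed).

m = -1, f(m) = -3 (−); new bracket [-2, -1]
m = -1.5, f(m) = -3.125 (−); new bracket [-2, -1.5]
m = -1.75, f(m) = -1.992188 (−); new bracket [-2, -1.75]
m = -1.875, f(m) = -0.7886 (−); new bracket [-2, -1.875]

-1.875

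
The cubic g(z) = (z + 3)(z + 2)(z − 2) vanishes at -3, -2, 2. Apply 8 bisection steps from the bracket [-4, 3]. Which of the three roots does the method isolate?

2

g(-0.5) = -9.375 < 0, so the root lies in [-0.5, 3]
g(1.25) = -10.359375 < 0, so the root lies in [1.25, 3]
g(2.125) = 2.642578 > 0, so the root lies in [1.25, 2.125]
g(1.6875) = -5.4016 < 0, so the root lies in [1.6875, 2.125]
g(1.90625) = -1.7967 < 0, so the root lies in [1.90625, 2.125]
g(2.015625) = 0.3147 > 0, so the root lies in [1.90625, 2.015625]
g(1.9609375) = -0.7676 < 0, so the root lies in [1.9609375, 2.015625]
g(1.98828125) = -0.2331 < 0, so the root lies in [1.98828125, 2.015625]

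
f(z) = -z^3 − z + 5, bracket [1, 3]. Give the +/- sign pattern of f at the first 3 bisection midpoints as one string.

z = 2 gives f = -5, negative; keep [1, 2]
z = 1.5 gives f = 0.125, positive; keep [1.5, 2]
z = 1.75 gives f = -2.109375, negative; keep [1.5, 1.75]

-+-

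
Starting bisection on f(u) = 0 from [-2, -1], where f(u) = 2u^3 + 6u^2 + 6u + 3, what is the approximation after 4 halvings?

-1.8125

f(-1.5) = 0.75 > 0, so the root lies in [-2, -1.5]
f(-1.75) = 0.15625 > 0, so the root lies in [-2, -1.75]
f(-1.875) = -0.339844 < 0, so the root lies in [-1.875, -1.75]
f(-1.8125) = -0.0728 < 0, so the root lies in [-1.8125, -1.75]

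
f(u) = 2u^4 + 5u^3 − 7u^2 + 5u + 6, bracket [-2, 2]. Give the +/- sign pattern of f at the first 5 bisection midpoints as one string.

u = 0 gives f = 6, positive; keep [-2, 0]
u = -1 gives f = -9, negative; keep [-1, 0]
u = -0.5 gives f = 1.25, positive; keep [-1, -0.5]
u = -0.75 gives f = -3.1641, negative; keep [-0.75, -0.5]
u = -0.625 gives f = -0.7749, negative; keep [-0.625, -0.5]

+-+--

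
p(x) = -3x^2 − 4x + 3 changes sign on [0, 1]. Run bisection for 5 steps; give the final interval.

x = 0.5 gives p = 0.25, positive; keep [0.5, 1]
x = 0.75 gives p = -1.6875, negative; keep [0.5, 0.75]
x = 0.625 gives p = -0.671875, negative; keep [0.5, 0.625]
x = 0.5625 gives p = -0.1992, negative; keep [0.5, 0.5625]
x = 0.53125 gives p = 0.0283, positive; keep [0.53125, 0.5625]

[0.53125, 0.5625]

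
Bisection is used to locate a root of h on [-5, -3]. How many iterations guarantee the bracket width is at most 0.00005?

16

Width after n steps is 2/2^n. Need 2^n ≥ 2/0.00005 = 40000.
2^15 = 32768 < 40000 ≤ 2^16 = 65536, so n = 16.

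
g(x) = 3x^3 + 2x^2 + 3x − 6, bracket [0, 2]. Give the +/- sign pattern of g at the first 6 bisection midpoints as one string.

+--+--

x = 1 gives g = 2, positive; keep [0, 1]
x = 0.5 gives g = -3.625, negative; keep [0.5, 1]
x = 0.75 gives g = -1.359375, negative; keep [0.75, 1]
x = 0.875 gives g = 0.166, positive; keep [0.75, 0.875]
x = 0.8125 gives g = -0.6331, negative; keep [0.8125, 0.875]
x = 0.84375 gives g = -0.2429, negative; keep [0.84375, 0.875]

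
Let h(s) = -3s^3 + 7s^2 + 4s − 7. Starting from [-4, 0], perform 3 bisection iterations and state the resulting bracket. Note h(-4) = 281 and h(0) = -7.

[-1.5, -1]

s = -2 gives h = 37, positive; keep [-2, 0]
s = -1 gives h = -1, negative; keep [-2, -1]
s = -1.5 gives h = 12.875, positive; keep [-1.5, -1]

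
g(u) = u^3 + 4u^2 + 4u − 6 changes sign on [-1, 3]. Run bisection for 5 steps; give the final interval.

[0.75, 0.875]

midpoint 1: g = 3 > 0 → [-1, 1]
midpoint 0: g = -6 < 0 → [0, 1]
midpoint 0.5: g = -2.875 < 0 → [0.5, 1]
midpoint 0.75: g = -0.3281 < 0 → [0.75, 1]
midpoint 0.875: g = 1.2324 > 0 → [0.75, 0.875]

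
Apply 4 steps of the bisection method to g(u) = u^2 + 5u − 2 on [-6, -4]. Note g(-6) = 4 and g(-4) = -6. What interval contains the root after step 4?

g(-5) = -2 < 0, so the root lies in [-6, -5]
g(-5.5) = 0.75 > 0, so the root lies in [-5.5, -5]
g(-5.25) = -0.6875 < 0, so the root lies in [-5.5, -5.25]
g(-5.375) = 0.0156 > 0, so the root lies in [-5.375, -5.25]

[-5.375, -5.25]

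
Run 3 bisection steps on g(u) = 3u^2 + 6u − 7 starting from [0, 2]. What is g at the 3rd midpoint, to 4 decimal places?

-0.8125

midpoint 1: g = 2 > 0 → [0, 1]
midpoint 0.5: g = -3.25 < 0 → [0.5, 1]
midpoint 0.75: g = -0.8125 < 0 → [0.75, 1]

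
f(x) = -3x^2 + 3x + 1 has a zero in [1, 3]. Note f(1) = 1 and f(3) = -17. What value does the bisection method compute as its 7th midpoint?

midpoint 2: f = -5 < 0 → [1, 2]
midpoint 1.5: f = -1.25 < 0 → [1, 1.5]
midpoint 1.25: f = 0.0625 > 0 → [1.25, 1.5]
midpoint 1.375: f = -0.5469 < 0 → [1.25, 1.375]
midpoint 1.3125: f = -0.2305 < 0 → [1.25, 1.3125]
midpoint 1.28125: f = -0.0811 < 0 → [1.25, 1.28125]
midpoint 1.265625: f = -0.0085 < 0 → [1.25, 1.265625]

1.265625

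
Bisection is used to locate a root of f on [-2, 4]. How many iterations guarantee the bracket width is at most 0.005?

11

Width after n steps is 6/2^n. Need 2^n ≥ 6/0.005 = 1200.
2^10 = 1024 < 1200 ≤ 2^11 = 2048, so n = 11.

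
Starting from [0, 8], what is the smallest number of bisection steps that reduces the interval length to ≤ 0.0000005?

24

Width after n steps is 8/2^n. Need 2^n ≥ 8/0.0000005 = 16000000.
2^23 = 8388608 < 16000000 ≤ 2^24 = 16777216, so n = 24.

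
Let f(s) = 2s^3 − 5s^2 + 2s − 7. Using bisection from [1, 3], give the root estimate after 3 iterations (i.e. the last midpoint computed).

2.75

s = 2 gives f = -7, negative; keep [2, 3]
s = 2.5 gives f = -2, negative; keep [2.5, 3]
s = 2.75 gives f = 2.28125, positive; keep [2.5, 2.75]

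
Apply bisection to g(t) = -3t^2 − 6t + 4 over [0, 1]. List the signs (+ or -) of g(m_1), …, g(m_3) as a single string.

+--

t = 0.5 gives g = 0.25, positive; keep [0.5, 1]
t = 0.75 gives g = -2.1875, negative; keep [0.5, 0.75]
t = 0.625 gives g = -0.921875, negative; keep [0.5, 0.625]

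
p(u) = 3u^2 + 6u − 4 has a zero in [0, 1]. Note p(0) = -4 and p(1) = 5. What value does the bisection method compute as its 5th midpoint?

p(0.5) = -0.25 < 0, so the root lies in [0.5, 1]
p(0.75) = 2.1875 > 0, so the root lies in [0.5, 0.75]
p(0.625) = 0.921875 > 0, so the root lies in [0.5, 0.625]
p(0.5625) = 0.3242 > 0, so the root lies in [0.5, 0.5625]
p(0.53125) = 0.0342 > 0, so the root lies in [0.5, 0.53125]

0.53125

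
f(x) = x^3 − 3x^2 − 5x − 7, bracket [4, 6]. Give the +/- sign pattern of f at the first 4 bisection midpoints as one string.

++--

midpoint 5: f = 18 > 0 → [4, 5]
midpoint 4.5: f = 0.875 > 0 → [4, 4.5]
midpoint 4.25: f = -5.671875 < 0 → [4.25, 4.5]
midpoint 4.375: f = -2.5566 < 0 → [4.375, 4.5]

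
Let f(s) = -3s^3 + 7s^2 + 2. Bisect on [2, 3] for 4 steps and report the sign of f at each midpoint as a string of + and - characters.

midpoint 2.5: f = -1.125 < 0 → [2, 2.5]
midpoint 2.25: f = 3.265625 > 0 → [2.25, 2.5]
midpoint 2.375: f = 1.294922 > 0 → [2.375, 2.5]
midpoint 2.4375: f = 0.1433 > 0 → [2.4375, 2.5]

-+++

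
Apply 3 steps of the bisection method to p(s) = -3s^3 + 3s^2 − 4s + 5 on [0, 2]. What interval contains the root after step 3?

[1, 1.25]

midpoint 1: p = 1 > 0 → [1, 2]
midpoint 1.5: p = -4.375 < 0 → [1, 1.5]
midpoint 1.25: p = -1.171875 < 0 → [1, 1.25]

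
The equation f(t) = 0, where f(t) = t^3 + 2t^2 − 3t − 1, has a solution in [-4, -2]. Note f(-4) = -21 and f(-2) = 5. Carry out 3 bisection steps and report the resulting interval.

[-3, -2.75]

f(-3) = -1 < 0, so the root lies in [-3, -2]
f(-2.5) = 3.375 > 0, so the root lies in [-3, -2.5]
f(-2.75) = 1.578125 > 0, so the root lies in [-3, -2.75]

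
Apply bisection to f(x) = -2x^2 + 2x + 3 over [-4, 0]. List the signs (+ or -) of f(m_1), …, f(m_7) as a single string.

m = -2, f(m) = -9 (−); new bracket [-2, 0]
m = -1, f(m) = -1 (−); new bracket [-1, 0]
m = -0.5, f(m) = 1.5 (+); new bracket [-1, -0.5]
m = -0.75, f(m) = 0.375 (+); new bracket [-1, -0.75]
m = -0.875, f(m) = -0.2812 (−); new bracket [-0.875, -0.75]
m = -0.8125, f(m) = 0.0547 (+); new bracket [-0.875, -0.8125]
m = -0.84375, f(m) = -0.1113 (−); new bracket [-0.84375, -0.8125]

--++-+-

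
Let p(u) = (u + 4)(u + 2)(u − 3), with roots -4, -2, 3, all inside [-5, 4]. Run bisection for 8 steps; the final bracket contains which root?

midpoint -0.5: p = -18.375 < 0 → [-0.5, 4]
midpoint 1.75: p = -26.953125 < 0 → [1.75, 4]
midpoint 2.875: p = -4.189453 < 0 → [2.875, 4]
midpoint 3.4375: p = 17.6931 > 0 → [2.875, 3.4375]
midpoint 3.15625: p = 5.7655 > 0 → [2.875, 3.15625]
midpoint 3.015625: p = 0.5498 > 0 → [2.875, 3.015625]
midpoint 2.9453125: p = -1.8783 < 0 → [2.9453125, 3.015625]
midpoint 2.98046875: p = -0.679 < 0 → [2.98046875, 3.015625]

3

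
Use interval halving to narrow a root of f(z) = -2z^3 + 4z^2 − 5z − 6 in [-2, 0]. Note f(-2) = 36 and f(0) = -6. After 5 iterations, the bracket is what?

f(-1) = 5 > 0, so the root lies in [-1, 0]
f(-0.5) = -2.25 < 0, so the root lies in [-1, -0.5]
f(-0.75) = 0.84375 > 0, so the root lies in [-0.75, -0.5]
f(-0.625) = -0.8242 < 0, so the root lies in [-0.75, -0.625]
f(-0.6875) = -0.022 < 0, so the root lies in [-0.75, -0.6875]

[-0.75, -0.6875]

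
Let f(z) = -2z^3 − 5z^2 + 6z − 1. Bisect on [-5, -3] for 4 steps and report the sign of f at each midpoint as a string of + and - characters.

++--

midpoint -4: f = 23 > 0 → [-4, -3]
midpoint -3.5: f = 2.5 > 0 → [-3.5, -3]
midpoint -3.25: f = -4.65625 < 0 → [-3.5, -3.25]
midpoint -3.375: f = -1.3164 < 0 → [-3.5, -3.375]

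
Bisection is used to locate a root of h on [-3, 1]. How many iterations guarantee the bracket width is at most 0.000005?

20

Width after n steps is 4/2^n. Need 2^n ≥ 4/0.000005 = 800000.
2^19 = 524288 < 800000 ≤ 2^20 = 1048576, so n = 20.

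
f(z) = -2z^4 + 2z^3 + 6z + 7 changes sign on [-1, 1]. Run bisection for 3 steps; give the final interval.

[-1, -0.75]

m = 0, f(m) = 7 (+); new bracket [-1, 0]
m = -0.5, f(m) = 3.625 (+); new bracket [-1, -0.5]
m = -0.75, f(m) = 1.023438 (+); new bracket [-1, -0.75]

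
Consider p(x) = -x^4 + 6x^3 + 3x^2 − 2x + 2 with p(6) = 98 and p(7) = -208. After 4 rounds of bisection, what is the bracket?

[6.375, 6.4375]

x = 6.5 gives p = -21.5625, negative; keep [6, 6.5]
x = 6.25 gives p = 45.652344, positive; keep [6.25, 6.5]
x = 6.375 gives p = 14.015381, positive; keep [6.375, 6.5]
x = 6.4375 gives p = -3.2666, negative; keep [6.375, 6.4375]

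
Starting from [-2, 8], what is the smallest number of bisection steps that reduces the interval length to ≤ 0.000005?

Width after n steps is 10/2^n. Need 2^n ≥ 10/0.000005 = 2000000.
2^20 = 1048576 < 2000000 ≤ 2^21 = 2097152, so n = 21.

21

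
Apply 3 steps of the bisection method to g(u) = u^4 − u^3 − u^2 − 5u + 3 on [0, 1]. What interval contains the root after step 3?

midpoint 0.5: g = 0.1875 > 0 → [0.5, 1]
midpoint 0.75: g = -1.417969 < 0 → [0.5, 0.75]
midpoint 0.625: g = -0.607178 < 0 → [0.5, 0.625]

[0.5, 0.625]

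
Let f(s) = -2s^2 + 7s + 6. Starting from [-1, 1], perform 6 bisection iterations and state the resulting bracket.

midpoint 0: f = 6 > 0 → [-1, 0]
midpoint -0.5: f = 2 > 0 → [-1, -0.5]
midpoint -0.75: f = -0.375 < 0 → [-0.75, -0.5]
midpoint -0.625: f = 0.8438 > 0 → [-0.75, -0.625]
midpoint -0.6875: f = 0.2422 > 0 → [-0.75, -0.6875]
midpoint -0.71875: f = -0.0645 < 0 → [-0.71875, -0.6875]

[-0.71875, -0.6875]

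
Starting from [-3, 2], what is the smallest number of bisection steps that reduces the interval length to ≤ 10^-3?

13

Width after n steps is 5/2^n. Need 2^n ≥ 5/10^-3 = 5000.
2^12 = 4096 < 5000 ≤ 2^13 = 8192, so n = 13.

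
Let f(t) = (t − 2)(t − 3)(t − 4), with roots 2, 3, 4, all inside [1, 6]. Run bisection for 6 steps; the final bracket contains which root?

m = 3.5, f(m) = -0.375 (−); new bracket [3.5, 6]
m = 4.75, f(m) = 3.609375 (+); new bracket [3.5, 4.75]
m = 4.125, f(m) = 0.298828 (+); new bracket [3.5, 4.125]
m = 3.8125, f(m) = -0.2761 (−); new bracket [3.8125, 4.125]
m = 3.96875, f(m) = -0.0596 (−); new bracket [3.96875, 4.125]
m = 4.046875, f(m) = 0.1004 (+); new bracket [3.96875, 4.046875]

4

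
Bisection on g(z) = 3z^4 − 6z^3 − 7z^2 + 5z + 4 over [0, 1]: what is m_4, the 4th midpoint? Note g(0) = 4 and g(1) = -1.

z = 0.5 gives g = 4.1875, positive; keep [0.5, 1]
z = 0.75 gives g = 2.230469, positive; keep [0.75, 1]
z = 0.875 gives g = 0.754639, positive; keep [0.875, 1]
z = 0.9375 gives g = -0.0913, negative; keep [0.875, 0.9375]

0.9375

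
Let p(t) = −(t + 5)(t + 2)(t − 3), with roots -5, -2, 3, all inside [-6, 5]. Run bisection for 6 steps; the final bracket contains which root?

m = -0.5, p(m) = 23.625 (+); new bracket [-0.5, 5]
m = 2.25, p(m) = 23.109375 (+); new bracket [2.25, 5]
m = 3.625, p(m) = -30.322266 (−); new bracket [2.25, 3.625]
m = 2.9375, p(m) = 2.4495 (+); new bracket [2.9375, 3.625]
m = 3.28125, p(m) = -12.3006 (−); new bracket [2.9375, 3.28125]
m = 3.109375, p(m) = -4.5318 (−); new bracket [2.9375, 3.109375]

3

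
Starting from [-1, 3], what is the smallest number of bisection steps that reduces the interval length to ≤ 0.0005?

13

Width after n steps is 4/2^n. Need 2^n ≥ 4/0.0005 = 8000.
2^12 = 4096 < 8000 ≤ 2^13 = 8192, so n = 13.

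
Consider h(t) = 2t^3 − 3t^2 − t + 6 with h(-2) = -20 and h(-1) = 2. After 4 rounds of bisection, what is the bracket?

t = -1.5 gives h = -6, negative; keep [-1.5, -1]
t = -1.25 gives h = -1.34375, negative; keep [-1.25, -1]
t = -1.125 gives h = 0.480469, positive; keep [-1.25, -1.125]
t = -1.1875 gives h = -0.3921, negative; keep [-1.1875, -1.125]

[-1.1875, -1.125]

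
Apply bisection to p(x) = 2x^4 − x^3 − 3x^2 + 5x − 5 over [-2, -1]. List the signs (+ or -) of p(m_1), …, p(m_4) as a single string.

m = -1.5, p(m) = -5.75 (−); new bracket [-2, -1.5]
m = -1.75, p(m) = 1.179688 (+); new bracket [-1.75, -1.5]
m = -1.625, p(m) = -2.810059 (−); new bracket [-1.75, -1.625]
m = -1.6875, p(m) = -0.9568 (−); new bracket [-1.75, -1.6875]

-+--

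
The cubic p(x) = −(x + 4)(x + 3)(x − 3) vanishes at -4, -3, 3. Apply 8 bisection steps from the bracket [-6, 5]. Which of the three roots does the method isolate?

3

p(-0.5) = 30.625 > 0, so the root lies in [-0.5, 5]
p(2.25) = 24.609375 > 0, so the root lies in [2.25, 5]
p(3.625) = -31.572266 < 0, so the root lies in [2.25, 3.625]
p(2.9375) = 2.5745 > 0, so the root lies in [2.9375, 3.625]
p(3.28125) = -12.8631 < 0, so the root lies in [2.9375, 3.28125]
p(3.109375) = -4.7506 < 0, so the root lies in [2.9375, 3.109375]
p(3.0234375) = -0.9915 < 0, so the root lies in [2.9375, 3.0234375]
p(2.98046875) = 0.8154 > 0, so the root lies in [2.98046875, 3.0234375]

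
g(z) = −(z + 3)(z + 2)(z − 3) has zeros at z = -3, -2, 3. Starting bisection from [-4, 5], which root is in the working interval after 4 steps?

z = 0.5 gives g = 21.875, positive; keep [0.5, 5]
z = 2.75 gives g = 6.828125, positive; keep [2.75, 5]
z = 3.875 gives g = -35.341797, negative; keep [2.75, 3.875]
z = 3.3125 gives g = -10.4797, negative; keep [2.75, 3.3125]

3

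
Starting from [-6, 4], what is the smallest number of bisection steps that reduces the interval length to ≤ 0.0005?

Width after n steps is 10/2^n. Need 2^n ≥ 10/0.0005 = 20000.
2^14 = 16384 < 20000 ≤ 2^15 = 32768, so n = 15.

15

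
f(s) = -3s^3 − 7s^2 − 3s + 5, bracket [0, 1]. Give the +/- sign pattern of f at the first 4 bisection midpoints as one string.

midpoint 0.5: f = 1.375 > 0 → [0.5, 1]
midpoint 0.75: f = -2.453125 < 0 → [0.5, 0.75]
midpoint 0.625: f = -0.341797 < 0 → [0.5, 0.625]
midpoint 0.5625: f = 0.5637 > 0 → [0.5625, 0.625]

+--+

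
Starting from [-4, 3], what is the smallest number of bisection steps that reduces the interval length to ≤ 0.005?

11

Width after n steps is 7/2^n. Need 2^n ≥ 7/0.005 = 1400.
2^10 = 1024 < 1400 ≤ 2^11 = 2048, so n = 11.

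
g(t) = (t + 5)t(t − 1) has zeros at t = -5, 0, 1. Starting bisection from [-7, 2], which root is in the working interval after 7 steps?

-5

m = -2.5, g(m) = 21.875 (+); new bracket [-7, -2.5]
m = -4.75, g(m) = 6.828125 (+); new bracket [-7, -4.75]
m = -5.875, g(m) = -35.341797 (−); new bracket [-5.875, -4.75]
m = -5.3125, g(m) = -10.4797 (−); new bracket [-5.3125, -4.75]
m = -5.03125, g(m) = -0.9483 (−); new bracket [-5.03125, -4.75]
m = -4.890625, g(m) = 3.151 (+); new bracket [-5.03125, -4.890625]
m = -4.9609375, g(m) = 1.1551 (+); new bracket [-5.03125, -4.9609375]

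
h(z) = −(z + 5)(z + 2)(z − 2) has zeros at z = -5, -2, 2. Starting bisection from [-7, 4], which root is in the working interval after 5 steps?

m = -1.5, h(m) = 6.125 (+); new bracket [-1.5, 4]
m = 1.25, h(m) = 15.234375 (+); new bracket [1.25, 4]
m = 2.625, h(m) = -22.041016 (−); new bracket [1.25, 2.625]
m = 1.9375, h(m) = 1.7073 (+); new bracket [1.9375, 2.625]
m = 2.28125, h(m) = -8.7674 (−); new bracket [1.9375, 2.28125]

2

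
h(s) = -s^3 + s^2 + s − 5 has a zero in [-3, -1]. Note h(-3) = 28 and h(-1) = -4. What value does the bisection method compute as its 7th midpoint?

s = -2 gives h = 5, positive; keep [-2, -1]
s = -1.5 gives h = -0.875, negative; keep [-2, -1.5]
s = -1.75 gives h = 1.671875, positive; keep [-1.75, -1.5]
s = -1.625 gives h = 0.3066, positive; keep [-1.625, -1.5]
s = -1.5625 gives h = -0.3064, negative; keep [-1.625, -1.5625]
s = -1.59375 gives h = -0.0055, negative; keep [-1.625, -1.59375]
s = -1.609375 gives h = 0.1491, positive; keep [-1.609375, -1.59375]

-1.609375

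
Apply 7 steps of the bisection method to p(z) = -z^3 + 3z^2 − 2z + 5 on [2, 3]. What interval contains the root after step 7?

m = 2.5, p(m) = 3.125 (+); new bracket [2.5, 3]
m = 2.75, p(m) = 1.390625 (+); new bracket [2.75, 3]
m = 2.875, p(m) = 0.283203 (+); new bracket [2.875, 3]
m = 2.9375, p(m) = -0.3357 (−); new bracket [2.875, 2.9375]
m = 2.90625, p(m) = -0.0207 (−); new bracket [2.875, 2.90625]
m = 2.890625, p(m) = 0.1327 (+); new bracket [2.890625, 2.90625]
m = 2.8984375, p(m) = 0.0563 (+); new bracket [2.8984375, 2.90625]

[2.8984375, 2.90625]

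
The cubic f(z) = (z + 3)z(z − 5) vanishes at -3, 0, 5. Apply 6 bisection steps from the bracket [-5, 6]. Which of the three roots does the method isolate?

5

midpoint 0.5: f = -7.875 < 0 → [0.5, 6]
midpoint 3.25: f = -35.546875 < 0 → [3.25, 6]
midpoint 4.625: f = -13.224609 < 0 → [4.625, 6]
midpoint 5.3125: f = 13.8 > 0 → [4.625, 5.3125]
midpoint 4.96875: f = -1.2373 < 0 → [4.96875, 5.3125]
midpoint 5.140625: f = 5.8849 > 0 → [4.96875, 5.140625]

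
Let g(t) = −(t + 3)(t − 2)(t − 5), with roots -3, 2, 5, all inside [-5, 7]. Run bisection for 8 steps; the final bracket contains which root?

t = 1 gives g = -16, negative; keep [-5, 1]
t = -2 gives g = -28, negative; keep [-5, -2]
t = -3.5 gives g = 23.375, positive; keep [-3.5, -2]
t = -2.75 gives g = -9.2031, negative; keep [-3.5, -2.75]
t = -3.125 gives g = 5.2051, positive; keep [-3.125, -2.75]
t = -2.9375 gives g = -2.4495, negative; keep [-3.125, -2.9375]
t = -3.03125 gives g = 1.2627, positive; keep [-3.03125, -2.9375]
t = -2.984375 gives g = -0.6218, negative; keep [-3.03125, -2.984375]

-3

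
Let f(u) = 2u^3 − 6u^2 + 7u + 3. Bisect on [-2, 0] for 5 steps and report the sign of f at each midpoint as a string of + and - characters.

--+-+

m = -1, f(m) = -12 (−); new bracket [-1, 0]
m = -0.5, f(m) = -2.25 (−); new bracket [-0.5, 0]
m = -0.25, f(m) = 0.84375 (+); new bracket [-0.5, -0.25]
m = -0.375, f(m) = -0.5742 (−); new bracket [-0.375, -0.25]
m = -0.3125, f(m) = 0.1655 (+); new bracket [-0.375, -0.3125]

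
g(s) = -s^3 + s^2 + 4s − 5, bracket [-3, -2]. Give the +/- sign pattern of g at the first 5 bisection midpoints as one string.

g(-2.5) = 6.875 > 0, so the root lies in [-2.5, -2]
g(-2.25) = 2.453125 > 0, so the root lies in [-2.25, -2]
g(-2.125) = 0.611328 > 0, so the root lies in [-2.125, -2]
g(-2.0625) = -0.2224 < 0, so the root lies in [-2.125, -2.0625]
g(-2.09375) = 0.1873 > 0, so the root lies in [-2.09375, -2.0625]

+++-+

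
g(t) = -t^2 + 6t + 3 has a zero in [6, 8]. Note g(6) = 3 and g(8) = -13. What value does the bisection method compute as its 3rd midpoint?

6.25

t = 7 gives g = -4, negative; keep [6, 7]
t = 6.5 gives g = -0.25, negative; keep [6, 6.5]
t = 6.25 gives g = 1.4375, positive; keep [6.25, 6.5]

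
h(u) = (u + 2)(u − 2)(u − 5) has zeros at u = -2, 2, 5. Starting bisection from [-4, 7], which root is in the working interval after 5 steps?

-2

u = 1.5 gives h = 6.125, positive; keep [-4, 1.5]
u = -1.25 gives h = 15.234375, positive; keep [-4, -1.25]
u = -2.625 gives h = -22.041016, negative; keep [-2.625, -1.25]
u = -1.9375 gives h = 1.7073, positive; keep [-2.625, -1.9375]
u = -2.28125 gives h = -8.7674, negative; keep [-2.28125, -1.9375]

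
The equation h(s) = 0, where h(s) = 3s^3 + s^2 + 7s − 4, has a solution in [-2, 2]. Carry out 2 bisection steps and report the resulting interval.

h(0) = -4 < 0, so the root lies in [0, 2]
h(1) = 7 > 0, so the root lies in [0, 1]

[0, 1]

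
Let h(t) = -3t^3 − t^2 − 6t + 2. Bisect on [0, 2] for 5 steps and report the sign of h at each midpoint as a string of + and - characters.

h(1) = -8 < 0, so the root lies in [0, 1]
h(0.5) = -1.625 < 0, so the root lies in [0, 0.5]
h(0.25) = 0.390625 > 0, so the root lies in [0.25, 0.5]
h(0.375) = -0.5488 < 0, so the root lies in [0.25, 0.375]
h(0.3125) = -0.0642 < 0, so the root lies in [0.25, 0.3125]

--+--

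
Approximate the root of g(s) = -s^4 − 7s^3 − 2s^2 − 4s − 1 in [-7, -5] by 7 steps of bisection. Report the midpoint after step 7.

-6.796875

g(-6) = 167 > 0, so the root lies in [-7, -6]
g(-6.5) = 77.8125 > 0, so the root lies in [-7, -6.5]
g(-6.75) = 11.761719 > 0, so the root lies in [-7, -6.75]
g(-6.875) = -27.4124 < 0, so the root lies in [-6.875, -6.75]
g(-6.8125) = -7.2886 < 0, so the root lies in [-6.8125, -6.75]
g(-6.78125) = 2.3689 > 0, so the root lies in [-6.8125, -6.78125]
g(-6.796875) = -2.4265 < 0, so the root lies in [-6.796875, -6.78125]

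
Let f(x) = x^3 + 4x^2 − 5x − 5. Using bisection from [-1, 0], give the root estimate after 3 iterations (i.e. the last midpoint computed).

x = -0.5 gives f = -1.625, negative; keep [-1, -0.5]
x = -0.75 gives f = 0.578125, positive; keep [-0.75, -0.5]
x = -0.625 gives f = -0.556641, negative; keep [-0.75, -0.625]

-0.625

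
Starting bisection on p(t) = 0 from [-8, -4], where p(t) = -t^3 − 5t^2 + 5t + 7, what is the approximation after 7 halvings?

-5.65625

p(-6) = 13 > 0, so the root lies in [-6, -4]
p(-5) = -18 < 0, so the root lies in [-6, -5]
p(-5.5) = -5.375 < 0, so the root lies in [-6, -5.5]
p(-5.75) = 3.0469 > 0, so the root lies in [-5.75, -5.5]
p(-5.625) = -1.3496 < 0, so the root lies in [-5.75, -5.625]
p(-5.6875) = 0.8015 > 0, so the root lies in [-5.6875, -5.625]
p(-5.65625) = -0.2857 < 0, so the root lies in [-5.6875, -5.65625]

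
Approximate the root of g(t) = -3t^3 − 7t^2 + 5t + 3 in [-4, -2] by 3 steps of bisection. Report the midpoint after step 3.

-2.75

t = -3 gives g = 6, positive; keep [-3, -2]
t = -2.5 gives g = -6.375, negative; keep [-3, -2.5]
t = -2.75 gives g = -1.296875, negative; keep [-3, -2.75]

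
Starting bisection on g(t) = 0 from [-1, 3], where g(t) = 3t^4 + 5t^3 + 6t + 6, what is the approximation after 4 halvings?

g(1) = 20 > 0, so the root lies in [-1, 1]
g(0) = 6 > 0, so the root lies in [-1, 0]
g(-0.5) = 2.5625 > 0, so the root lies in [-1, -0.5]
g(-0.75) = 0.3398 > 0, so the root lies in [-1, -0.75]

-0.75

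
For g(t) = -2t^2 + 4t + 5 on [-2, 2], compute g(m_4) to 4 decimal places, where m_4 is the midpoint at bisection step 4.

t = 0 gives g = 5, positive; keep [-2, 0]
t = -1 gives g = -1, negative; keep [-1, 0]
t = -0.5 gives g = 2.5, positive; keep [-1, -0.5]
t = -0.75 gives g = 0.875, positive; keep [-1, -0.75]

0.8750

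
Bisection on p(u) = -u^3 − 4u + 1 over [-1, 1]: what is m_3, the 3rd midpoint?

0.25

midpoint 0: p = 1 > 0 → [0, 1]
midpoint 0.5: p = -1.125 < 0 → [0, 0.5]
midpoint 0.25: p = -0.015625 < 0 → [0, 0.25]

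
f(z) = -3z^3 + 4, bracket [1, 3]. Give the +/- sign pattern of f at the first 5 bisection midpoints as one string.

midpoint 2: f = -20 < 0 → [1, 2]
midpoint 1.5: f = -6.125 < 0 → [1, 1.5]
midpoint 1.25: f = -1.859375 < 0 → [1, 1.25]
midpoint 1.125: f = -0.2715 < 0 → [1, 1.125]
midpoint 1.0625: f = 0.4016 > 0 → [1.0625, 1.125]

----+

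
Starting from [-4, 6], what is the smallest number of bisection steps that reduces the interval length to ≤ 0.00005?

18

Width after n steps is 10/2^n. Need 2^n ≥ 10/0.00005 = 200000.
2^17 = 131072 < 200000 ≤ 2^18 = 262144, so n = 18.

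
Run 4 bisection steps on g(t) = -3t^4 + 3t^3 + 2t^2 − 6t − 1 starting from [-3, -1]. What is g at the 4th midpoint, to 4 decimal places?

-0.7957

m = -2, g(m) = -53 (−); new bracket [-2, -1]
m = -1.5, g(m) = -12.8125 (−); new bracket [-1.5, -1]
m = -1.25, g(m) = -3.558594 (−); new bracket [-1.25, -1]
m = -1.125, g(m) = -0.7957 (−); new bracket [-1.125, -1]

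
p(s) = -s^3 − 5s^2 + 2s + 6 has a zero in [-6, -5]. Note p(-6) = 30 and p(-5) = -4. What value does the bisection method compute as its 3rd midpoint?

midpoint -5.5: p = 10.125 > 0 → [-5.5, -5]
midpoint -5.25: p = 2.390625 > 0 → [-5.25, -5]
midpoint -5.125: p = -0.966797 < 0 → [-5.25, -5.125]

-5.125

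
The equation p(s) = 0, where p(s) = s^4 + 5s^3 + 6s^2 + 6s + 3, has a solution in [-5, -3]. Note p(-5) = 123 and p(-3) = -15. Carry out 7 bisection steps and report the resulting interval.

[-3.78125, -3.765625]

p(-4) = 11 > 0, so the root lies in [-4, -3]
p(-3.5) = -8.8125 < 0, so the root lies in [-4, -3.5]
p(-3.75) = -1.042969 < 0, so the root lies in [-4, -3.75]
p(-3.875) = 4.385 > 0, so the root lies in [-3.875, -3.75]
p(-3.8125) = 1.5303 > 0, so the root lies in [-3.8125, -3.75]
p(-3.78125) = 0.2094 > 0, so the root lies in [-3.78125, -3.75]
p(-3.765625) = -0.4252 < 0, so the root lies in [-3.78125, -3.765625]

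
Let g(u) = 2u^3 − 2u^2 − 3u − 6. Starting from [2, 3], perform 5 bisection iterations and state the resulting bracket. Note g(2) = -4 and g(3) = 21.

[2.25, 2.28125]

u = 2.5 gives g = 5.25, positive; keep [2, 2.5]
u = 2.25 gives g = -0.09375, negative; keep [2.25, 2.5]
u = 2.375 gives g = 2.386719, positive; keep [2.25, 2.375]
u = 2.3125 gives g = 1.1001, positive; keep [2.25, 2.3125]
u = 2.28125 gives g = 0.4918, positive; keep [2.25, 2.28125]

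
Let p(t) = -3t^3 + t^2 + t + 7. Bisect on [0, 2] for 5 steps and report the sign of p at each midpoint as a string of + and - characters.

++---

m = 1, p(m) = 6 (+); new bracket [1, 2]
m = 1.5, p(m) = 0.625 (+); new bracket [1.5, 2]
m = 1.75, p(m) = -4.265625 (−); new bracket [1.5, 1.75]
m = 1.625, p(m) = -1.6074 (−); new bracket [1.5, 1.625]
m = 1.5625, p(m) = -0.4402 (−); new bracket [1.5, 1.5625]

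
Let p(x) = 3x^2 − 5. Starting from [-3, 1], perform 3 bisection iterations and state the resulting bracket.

midpoint -1: p = -2 < 0 → [-3, -1]
midpoint -2: p = 7 > 0 → [-2, -1]
midpoint -1.5: p = 1.75 > 0 → [-1.5, -1]

[-1.5, -1]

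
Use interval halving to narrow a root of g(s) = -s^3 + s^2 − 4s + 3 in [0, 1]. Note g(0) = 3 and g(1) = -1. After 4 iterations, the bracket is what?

[0.75, 0.8125]

s = 0.5 gives g = 1.125, positive; keep [0.5, 1]
s = 0.75 gives g = 0.140625, positive; keep [0.75, 1]
s = 0.875 gives g = -0.404297, negative; keep [0.75, 0.875]
s = 0.8125 gives g = -0.1262, negative; keep [0.75, 0.8125]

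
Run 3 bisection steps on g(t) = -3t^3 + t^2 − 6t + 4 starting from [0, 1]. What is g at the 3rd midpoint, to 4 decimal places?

-0.0918

m = 0.5, g(m) = 0.875 (+); new bracket [0.5, 1]
m = 0.75, g(m) = -1.203125 (−); new bracket [0.5, 0.75]
m = 0.625, g(m) = -0.091797 (−); new bracket [0.5, 0.625]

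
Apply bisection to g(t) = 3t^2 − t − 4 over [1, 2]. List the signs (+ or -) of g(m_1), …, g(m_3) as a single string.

g(1.5) = 1.25 > 0, so the root lies in [1, 1.5]
g(1.25) = -0.5625 < 0, so the root lies in [1.25, 1.5]
g(1.375) = 0.296875 > 0, so the root lies in [1.25, 1.375]

+-+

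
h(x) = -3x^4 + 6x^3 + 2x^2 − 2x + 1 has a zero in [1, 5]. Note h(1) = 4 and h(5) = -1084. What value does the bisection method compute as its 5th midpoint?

2.125

x = 3 gives h = -68, negative; keep [1, 3]
x = 2 gives h = 5, positive; keep [2, 3]
x = 2.5 gives h = -14.9375, negative; keep [2, 2.5]
x = 2.25 gives h = -1.918, negative; keep [2, 2.25]
x = 2.125 gives h = 2.1829, positive; keep [2.125, 2.25]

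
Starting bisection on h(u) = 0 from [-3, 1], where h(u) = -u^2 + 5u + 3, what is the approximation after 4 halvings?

-0.75

midpoint -1: h = -3 < 0 → [-1, 1]
midpoint 0: h = 3 > 0 → [-1, 0]
midpoint -0.5: h = 0.25 > 0 → [-1, -0.5]
midpoint -0.75: h = -1.3125 < 0 → [-0.75, -0.5]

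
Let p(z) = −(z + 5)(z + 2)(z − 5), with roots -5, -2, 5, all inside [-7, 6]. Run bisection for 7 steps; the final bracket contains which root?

z = -0.5 gives p = 37.125, positive; keep [-0.5, 6]
z = 2.75 gives p = 82.828125, positive; keep [2.75, 6]
z = 4.375 gives p = 37.353516, positive; keep [4.375, 6]
z = 5.1875 gives p = -13.7292, negative; keep [4.375, 5.1875]
z = 4.78125 gives p = 14.5095, positive; keep [4.78125, 5.1875]
z = 4.984375 gives p = 1.0896, positive; keep [4.984375, 5.1875]
z = 5.0859375 gives p = -6.1418, negative; keep [4.984375, 5.0859375]

5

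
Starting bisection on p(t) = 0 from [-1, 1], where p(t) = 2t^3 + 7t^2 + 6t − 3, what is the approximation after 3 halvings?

0.25

p(0) = -3 < 0, so the root lies in [0, 1]
p(0.5) = 2 > 0, so the root lies in [0, 0.5]
p(0.25) = -1.03125 < 0, so the root lies in [0.25, 0.5]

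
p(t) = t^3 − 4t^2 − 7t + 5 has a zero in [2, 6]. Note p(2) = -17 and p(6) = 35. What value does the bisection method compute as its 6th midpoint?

midpoint 4: p = -23 < 0 → [4, 6]
midpoint 5: p = -5 < 0 → [5, 6]
midpoint 5.5: p = 11.875 > 0 → [5, 5.5]
midpoint 5.25: p = 2.7031 > 0 → [5, 5.25]
midpoint 5.125: p = -1.3262 < 0 → [5.125, 5.25]
midpoint 5.1875: p = 0.6433 > 0 → [5.125, 5.1875]

5.1875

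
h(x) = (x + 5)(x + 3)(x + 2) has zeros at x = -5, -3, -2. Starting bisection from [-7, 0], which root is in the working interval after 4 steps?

midpoint -3.5: h = 1.125 > 0 → [-7, -3.5]
midpoint -5.25: h = -1.828125 < 0 → [-5.25, -3.5]
midpoint -4.375: h = 2.041016 > 0 → [-5.25, -4.375]
midpoint -4.8125: h = 0.9558 > 0 → [-5.25, -4.8125]

-5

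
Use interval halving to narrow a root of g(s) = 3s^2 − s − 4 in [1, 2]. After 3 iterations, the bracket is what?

s = 1.5 gives g = 1.25, positive; keep [1, 1.5]
s = 1.25 gives g = -0.5625, negative; keep [1.25, 1.5]
s = 1.375 gives g = 0.296875, positive; keep [1.25, 1.375]

[1.25, 1.375]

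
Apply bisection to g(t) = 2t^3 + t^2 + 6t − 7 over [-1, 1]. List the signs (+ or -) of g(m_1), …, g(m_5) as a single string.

t = 0 gives g = -7, negative; keep [0, 1]
t = 0.5 gives g = -3.5, negative; keep [0.5, 1]
t = 0.75 gives g = -1.09375, negative; keep [0.75, 1]
t = 0.875 gives g = 0.3555, positive; keep [0.75, 0.875]
t = 0.8125 gives g = -0.3921, negative; keep [0.8125, 0.875]

---+-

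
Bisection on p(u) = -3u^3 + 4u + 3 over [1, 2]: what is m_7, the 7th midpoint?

m = 1.5, p(m) = -1.125 (−); new bracket [1, 1.5]
m = 1.25, p(m) = 2.140625 (+); new bracket [1.25, 1.5]
m = 1.375, p(m) = 0.701172 (+); new bracket [1.375, 1.5]
m = 1.4375, p(m) = -0.1614 (−); new bracket [1.375, 1.4375]
m = 1.40625, p(m) = 0.2823 (+); new bracket [1.40625, 1.4375]
m = 1.421875, p(m) = 0.0636 (+); new bracket [1.421875, 1.4375]
m = 1.4296875, p(m) = -0.0481 (−); new bracket [1.421875, 1.4296875]

1.4296875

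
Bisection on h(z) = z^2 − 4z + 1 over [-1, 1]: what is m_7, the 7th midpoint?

0.265625

m = 0, h(m) = 1 (+); new bracket [0, 1]
m = 0.5, h(m) = -0.75 (−); new bracket [0, 0.5]
m = 0.25, h(m) = 0.0625 (+); new bracket [0.25, 0.5]
m = 0.375, h(m) = -0.3594 (−); new bracket [0.25, 0.375]
m = 0.3125, h(m) = -0.1523 (−); new bracket [0.25, 0.3125]
m = 0.28125, h(m) = -0.0459 (−); new bracket [0.25, 0.28125]
m = 0.265625, h(m) = 0.0081 (+); new bracket [0.265625, 0.28125]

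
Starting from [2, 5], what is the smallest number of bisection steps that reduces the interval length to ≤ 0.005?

Width after n steps is 3/2^n. Need 2^n ≥ 3/0.005 = 600.
2^9 = 512 < 600 ≤ 2^10 = 1024, so n = 10.

10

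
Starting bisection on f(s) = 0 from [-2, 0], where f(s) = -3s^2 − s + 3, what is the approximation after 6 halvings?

-1.15625

m = -1, f(m) = 1 (+); new bracket [-2, -1]
m = -1.5, f(m) = -2.25 (−); new bracket [-1.5, -1]
m = -1.25, f(m) = -0.4375 (−); new bracket [-1.25, -1]
m = -1.125, f(m) = 0.3281 (+); new bracket [-1.25, -1.125]
m = -1.1875, f(m) = -0.043 (−); new bracket [-1.1875, -1.125]
m = -1.15625, f(m) = 0.1455 (+); new bracket [-1.1875, -1.15625]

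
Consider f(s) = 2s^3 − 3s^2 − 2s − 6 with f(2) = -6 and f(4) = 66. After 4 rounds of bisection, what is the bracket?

f(3) = 15 > 0, so the root lies in [2, 3]
f(2.5) = 1.5 > 0, so the root lies in [2, 2.5]
f(2.25) = -2.90625 < 0, so the root lies in [2.25, 2.5]
f(2.375) = -0.8789 < 0, so the root lies in [2.375, 2.5]

[2.375, 2.5]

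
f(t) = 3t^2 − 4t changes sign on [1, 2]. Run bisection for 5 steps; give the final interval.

t = 1.5 gives f = 0.75, positive; keep [1, 1.5]
t = 1.25 gives f = -0.3125, negative; keep [1.25, 1.5]
t = 1.375 gives f = 0.171875, positive; keep [1.25, 1.375]
t = 1.3125 gives f = -0.082, negative; keep [1.3125, 1.375]
t = 1.34375 gives f = 0.042, positive; keep [1.3125, 1.34375]

[1.3125, 1.34375]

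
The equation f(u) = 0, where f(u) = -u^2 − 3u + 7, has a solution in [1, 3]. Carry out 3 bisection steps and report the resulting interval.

[1.5, 1.75]

f(2) = -3 < 0, so the root lies in [1, 2]
f(1.5) = 0.25 > 0, so the root lies in [1.5, 2]
f(1.75) = -1.3125 < 0, so the root lies in [1.5, 1.75]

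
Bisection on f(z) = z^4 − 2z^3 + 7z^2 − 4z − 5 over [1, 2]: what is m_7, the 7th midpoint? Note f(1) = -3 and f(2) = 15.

1.2890625

z = 1.5 gives f = 3.0625, positive; keep [1, 1.5]
z = 1.25 gives f = -0.527344, negative; keep [1.25, 1.5]
z = 1.375 gives f = 1.109619, positive; keep [1.25, 1.375]
z = 1.3125 gives f = 0.2542, positive; keep [1.25, 1.3125]
z = 1.28125 gives f = -0.1455, negative; keep [1.28125, 1.3125]
z = 1.296875 gives f = 0.052, positive; keep [1.28125, 1.296875]
z = 1.2890625 gives f = -0.0473, negative; keep [1.2890625, 1.296875]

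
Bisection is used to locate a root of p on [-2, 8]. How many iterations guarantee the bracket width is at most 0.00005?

18

Width after n steps is 10/2^n. Need 2^n ≥ 10/0.00005 = 200000.
2^17 = 131072 < 200000 ≤ 2^18 = 262144, so n = 18.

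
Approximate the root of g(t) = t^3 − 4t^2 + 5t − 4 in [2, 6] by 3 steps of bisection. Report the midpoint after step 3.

2.5

t = 4 gives g = 16, positive; keep [2, 4]
t = 3 gives g = 2, positive; keep [2, 3]
t = 2.5 gives g = -0.875, negative; keep [2.5, 3]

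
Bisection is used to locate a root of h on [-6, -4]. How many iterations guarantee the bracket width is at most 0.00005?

16

Width after n steps is 2/2^n. Need 2^n ≥ 2/0.00005 = 40000.
2^15 = 32768 < 40000 ≤ 2^16 = 65536, so n = 16.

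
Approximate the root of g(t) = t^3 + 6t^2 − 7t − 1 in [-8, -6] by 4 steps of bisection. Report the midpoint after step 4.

-6.875

g(-7) = -1 < 0, so the root lies in [-7, -6]
g(-6.5) = 23.375 > 0, so the root lies in [-7, -6.5]
g(-6.75) = 12.078125 > 0, so the root lies in [-7, -6.75]
g(-6.875) = 5.7676 > 0, so the root lies in [-7, -6.875]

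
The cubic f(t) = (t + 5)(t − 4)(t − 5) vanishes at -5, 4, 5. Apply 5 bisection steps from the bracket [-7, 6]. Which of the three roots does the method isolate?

midpoint -0.5: f = 111.375 > 0 → [-7, -0.5]
midpoint -3.75: f = 84.765625 > 0 → [-7, -3.75]
midpoint -5.375: f = -36.474609 < 0 → [-5.375, -3.75]
midpoint -4.5625: f = 35.822 > 0 → [-5.375, -4.5625]
midpoint -4.96875: f = 2.794 > 0 → [-5.375, -4.96875]

-5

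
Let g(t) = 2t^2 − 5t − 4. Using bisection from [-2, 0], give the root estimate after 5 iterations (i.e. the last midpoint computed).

m = -1, g(m) = 3 (+); new bracket [-1, 0]
m = -0.5, g(m) = -1 (−); new bracket [-1, -0.5]
m = -0.75, g(m) = 0.875 (+); new bracket [-0.75, -0.5]
m = -0.625, g(m) = -0.0938 (−); new bracket [-0.75, -0.625]
m = -0.6875, g(m) = 0.3828 (+); new bracket [-0.6875, -0.625]

-0.6875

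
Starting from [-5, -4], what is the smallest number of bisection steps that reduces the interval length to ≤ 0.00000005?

Width after n steps is 1/2^n. Need 2^n ≥ 1/0.00000005 = 20000000.
2^24 = 16777216 < 20000000 ≤ 2^25 = 33554432, so n = 25.

25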